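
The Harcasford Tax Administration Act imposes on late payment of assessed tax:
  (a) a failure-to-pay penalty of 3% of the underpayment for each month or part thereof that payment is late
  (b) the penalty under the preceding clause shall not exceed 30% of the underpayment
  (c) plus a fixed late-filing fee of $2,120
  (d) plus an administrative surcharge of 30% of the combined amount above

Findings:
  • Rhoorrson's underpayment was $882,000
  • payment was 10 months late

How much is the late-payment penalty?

$346,736

Accrued rate: 3% × 10 = 30%, capped at 30% → 30%
Failure-to-pay penalty: 30% of $882,000 = $264,600
Penalty before surcharge: $264,600 + $2,120 = $266,720
Administrative surcharge: 30% of $266,720 = $80,016
Total penalty: $266,720 + $80,016 = $346,736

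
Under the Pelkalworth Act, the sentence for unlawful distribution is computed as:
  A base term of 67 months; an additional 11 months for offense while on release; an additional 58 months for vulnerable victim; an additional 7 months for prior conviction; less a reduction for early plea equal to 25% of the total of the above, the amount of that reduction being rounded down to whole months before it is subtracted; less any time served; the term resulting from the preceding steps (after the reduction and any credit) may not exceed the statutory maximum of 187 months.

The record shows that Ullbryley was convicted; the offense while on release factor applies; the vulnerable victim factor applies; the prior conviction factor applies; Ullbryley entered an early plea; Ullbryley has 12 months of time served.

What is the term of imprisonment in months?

Offense while on release enhancement: +11 months
Vulnerable victim enhancement: +58 months
Prior conviction enhancement: +7 months
Adjusted term: 67 months + 11 months + 58 months + 7 months = 143 months
Early plea reduction: 25% of 143 months = 35 months (rounded down)
After reduction: 143 − 35 = 108 months
Less time served: 108 months − 12 months = 96 months
Cap at 187 months: 96 months is within the cap, no reduction.

96 months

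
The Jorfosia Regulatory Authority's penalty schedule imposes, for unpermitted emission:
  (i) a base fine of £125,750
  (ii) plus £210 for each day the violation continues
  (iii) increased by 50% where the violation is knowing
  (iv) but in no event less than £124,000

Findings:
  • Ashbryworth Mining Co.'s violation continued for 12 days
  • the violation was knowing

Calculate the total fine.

Per-day component: 12 × £210 = £2,520
Base plus per-day: £125,750 + £2,520 = £128,270
Enhancement: 50% of £128,270 = £64,135
Enhanced fine: £128,270 + £64,135 = £192,405
Minimum £124,000: £192,405 meets the minimum, no increase.

£192,405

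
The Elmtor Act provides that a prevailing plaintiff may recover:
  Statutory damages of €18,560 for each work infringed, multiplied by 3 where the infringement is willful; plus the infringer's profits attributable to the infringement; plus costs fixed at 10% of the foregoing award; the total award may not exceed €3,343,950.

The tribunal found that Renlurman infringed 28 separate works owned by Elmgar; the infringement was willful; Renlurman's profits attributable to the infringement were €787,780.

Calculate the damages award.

Statutory damages: 28 × €18,560 = €519,680
Trebled: 3 × €519,680 = €1,559,040
Combined award: €1,559,040 + €787,780 = €2,346,820
Costs: 10% of €2,346,820 = €234,682
Award plus costs: €2,346,820 + €234,682 = €2,581,502
Cap at €3,343,950: €2,581,502 is within the cap, no reduction.

€2,581,502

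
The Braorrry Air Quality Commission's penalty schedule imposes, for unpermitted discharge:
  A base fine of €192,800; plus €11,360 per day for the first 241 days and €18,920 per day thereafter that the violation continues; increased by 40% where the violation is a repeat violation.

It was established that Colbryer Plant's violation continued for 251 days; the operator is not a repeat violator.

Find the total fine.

€3,119,760

First 241 days: 241 × €11,360 = €2,737,760
Remaining days: (251 − 241) × €18,920 = €189,200
Per-day component: €2,737,760 + €189,200 = €2,926,960
Base plus per-day: €192,800 + €2,926,960 = €3,119,760
The operator is not a repeat violator: no 40% increase.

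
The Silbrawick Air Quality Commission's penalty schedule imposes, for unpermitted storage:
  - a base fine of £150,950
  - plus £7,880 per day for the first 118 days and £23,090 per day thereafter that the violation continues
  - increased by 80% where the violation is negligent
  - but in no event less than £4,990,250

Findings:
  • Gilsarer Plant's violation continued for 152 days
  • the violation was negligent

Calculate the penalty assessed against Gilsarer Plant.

First 118 days: 118 × £7,880 = £929,840
Remaining days: (152 − 118) × £23,090 = £785,060
Per-day component: £929,840 + £785,060 = £1,714,900
Base plus per-day: £150,950 + £1,714,900 = £1,865,850
Enhancement: 80% of £1,865,850 = £1,492,680
Enhanced fine: £1,865,850 + £1,492,680 = £3,358,530
Minimum £4,990,250: £3,358,530 is below the minimum → £4,990,250

£4,990,250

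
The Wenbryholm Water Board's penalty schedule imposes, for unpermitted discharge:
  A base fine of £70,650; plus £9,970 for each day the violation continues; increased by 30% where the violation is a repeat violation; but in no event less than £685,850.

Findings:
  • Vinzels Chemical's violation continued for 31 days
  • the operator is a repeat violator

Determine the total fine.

Per-day component: 31 × £9,970 = £309,070
Base plus per-day: £70,650 + £309,070 = £379,720
Enhancement: 30% of £379,720 = £113,916
Enhanced fine: £379,720 + £113,916 = £493,636
Minimum £685,850: £493,636 is below the minimum → £685,850

£685,850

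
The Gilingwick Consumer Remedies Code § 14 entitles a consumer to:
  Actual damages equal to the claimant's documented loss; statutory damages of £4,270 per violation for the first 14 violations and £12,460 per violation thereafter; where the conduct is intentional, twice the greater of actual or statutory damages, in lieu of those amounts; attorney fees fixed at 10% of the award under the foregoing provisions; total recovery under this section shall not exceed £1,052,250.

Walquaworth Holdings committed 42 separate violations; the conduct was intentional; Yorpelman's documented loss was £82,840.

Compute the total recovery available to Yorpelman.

£899,052

First 14 violations: 14 × £4,270 = £59,780
Remaining violations: (42 − 14) × £12,460 = £348,880
Statutory damages: £59,780 + £348,880 = £408,660
Greater of actual damages (£82,840) or statutory damages (£408,660): £408,660
Doubled: 2 × £408,660 = £817,320
Attorney fees: 10% of £817,320 = £81,732
Total before cap: £817,320 + £81,732 = £899,052
Cap at £1,052,250: £899,052 is within the cap, no reduction.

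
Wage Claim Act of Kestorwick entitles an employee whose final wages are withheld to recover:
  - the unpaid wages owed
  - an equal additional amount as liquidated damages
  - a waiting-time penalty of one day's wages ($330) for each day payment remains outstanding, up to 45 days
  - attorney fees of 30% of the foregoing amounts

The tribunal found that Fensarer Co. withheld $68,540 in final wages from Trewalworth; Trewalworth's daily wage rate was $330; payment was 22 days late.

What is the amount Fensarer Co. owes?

Total award: $187,642

Liquidated damages (equal amount): $68,540
Penalty days: min(22, 45) = 22
Waiting-time penalty: 22 × $330 = $7,260
Subtotal: $68,540 + $68,540 + $7,260 = $144,340
Attorney fees: 30% of $144,340 = $43,302
Total award: $144,340 + $43,302 = $187,642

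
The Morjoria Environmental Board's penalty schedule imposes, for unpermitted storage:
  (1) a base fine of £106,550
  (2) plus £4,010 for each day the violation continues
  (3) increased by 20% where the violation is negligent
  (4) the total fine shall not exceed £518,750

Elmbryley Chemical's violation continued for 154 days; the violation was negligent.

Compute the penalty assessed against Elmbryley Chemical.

Per-day component: 154 × £4,010 = £617,540
Base plus per-day: £106,550 + £617,540 = £724,090
Enhancement: 20% of £724,090 = £144,818
Enhanced fine: £724,090 + £144,818 = £868,908
Cap at £518,750: £868,908 exceeds the cap → £518,750

£518,750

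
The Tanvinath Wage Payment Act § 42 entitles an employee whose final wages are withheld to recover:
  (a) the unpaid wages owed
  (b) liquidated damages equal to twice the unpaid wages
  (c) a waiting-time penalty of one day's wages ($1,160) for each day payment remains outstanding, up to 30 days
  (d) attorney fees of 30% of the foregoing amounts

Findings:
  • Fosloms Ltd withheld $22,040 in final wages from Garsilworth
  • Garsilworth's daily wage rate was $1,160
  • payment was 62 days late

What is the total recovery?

Doubled: 2 × $22,040 = $44,080
Penalty days: min(62, 30) = 30
Waiting-time penalty: 30 × $1,160 = $34,800
Subtotal: $22,040 + $44,080 + $34,800 = $100,920
Attorney fees: 30% of $100,920 = $30,276
Total award: $100,920 + $30,276 = $131,196

$131,196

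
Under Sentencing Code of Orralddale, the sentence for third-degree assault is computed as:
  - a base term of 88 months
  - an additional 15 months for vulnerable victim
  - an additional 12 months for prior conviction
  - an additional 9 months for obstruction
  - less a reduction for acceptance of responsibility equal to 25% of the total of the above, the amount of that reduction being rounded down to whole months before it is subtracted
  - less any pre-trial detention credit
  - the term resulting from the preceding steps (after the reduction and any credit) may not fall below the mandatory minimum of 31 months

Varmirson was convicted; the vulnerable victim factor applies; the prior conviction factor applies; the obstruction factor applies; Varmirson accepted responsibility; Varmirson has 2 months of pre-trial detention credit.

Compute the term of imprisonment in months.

91 months

Vulnerable victim enhancement: +15 months
Prior conviction enhancement: +12 months
Obstruction enhancement: +9 months
Adjusted term: 88 months + 15 months + 12 months + 9 months = 124 months
Acceptance of responsibility reduction: 25% of 124 months = 31 months (rounded down)
After reduction: 124 − 31 = 93 months
Less pre-trial detention credit: 93 months − 2 months = 91 months
Minimum 31 months: 91 months meets the minimum, no increase.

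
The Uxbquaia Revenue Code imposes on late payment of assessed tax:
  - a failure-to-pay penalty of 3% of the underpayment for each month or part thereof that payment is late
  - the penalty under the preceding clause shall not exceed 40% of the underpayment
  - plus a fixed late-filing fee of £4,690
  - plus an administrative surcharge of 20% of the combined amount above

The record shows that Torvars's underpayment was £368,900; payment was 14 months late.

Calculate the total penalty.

Accrued rate: 3% × 14 = 42%, capped at 40% → 40%
Failure-to-pay penalty: 40% of £368,900 = £147,560
Penalty before surcharge: £147,560 + £4,690 = £152,250
Administrative surcharge: 20% of £152,250 = £30,450
Total penalty: £152,250 + £30,450 = £182,700

Penalty: £182,700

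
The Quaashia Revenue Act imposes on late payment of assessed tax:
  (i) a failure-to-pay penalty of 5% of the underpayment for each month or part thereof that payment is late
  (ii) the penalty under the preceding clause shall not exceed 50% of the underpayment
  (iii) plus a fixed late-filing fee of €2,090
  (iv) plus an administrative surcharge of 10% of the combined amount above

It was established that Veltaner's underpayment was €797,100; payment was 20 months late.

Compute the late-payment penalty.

Accrued rate: 5% × 20 = 100%, capped at 50% → 50%
Failure-to-pay penalty: 50% of €797,100 = €398,550
Penalty before surcharge: €398,550 + €2,090 = €400,640
Administrative surcharge: 10% of €400,640 = €40,064
Total penalty: €400,640 + €40,064 = €440,704

€440,704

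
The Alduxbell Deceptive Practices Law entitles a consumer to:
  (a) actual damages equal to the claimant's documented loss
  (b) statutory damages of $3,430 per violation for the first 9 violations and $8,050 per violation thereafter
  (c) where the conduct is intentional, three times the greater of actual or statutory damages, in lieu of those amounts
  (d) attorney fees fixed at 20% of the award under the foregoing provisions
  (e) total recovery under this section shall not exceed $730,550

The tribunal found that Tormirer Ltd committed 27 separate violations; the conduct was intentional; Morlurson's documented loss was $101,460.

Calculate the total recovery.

First 9 violations: 9 × $3,430 = $30,870
Remaining violations: (27 − 9) × $8,050 = $144,900
Statutory damages: $30,870 + $144,900 = $175,770
Greater of actual damages ($101,460) or statutory damages ($175,770): $175,770
Trebled: 3 × $175,770 = $527,310
Attorney fees: 20% of $527,310 = $105,462
Total before cap: $527,310 + $105,462 = $632,772
Cap at $730,550: $632,772 is within the cap, no reduction.

$632,772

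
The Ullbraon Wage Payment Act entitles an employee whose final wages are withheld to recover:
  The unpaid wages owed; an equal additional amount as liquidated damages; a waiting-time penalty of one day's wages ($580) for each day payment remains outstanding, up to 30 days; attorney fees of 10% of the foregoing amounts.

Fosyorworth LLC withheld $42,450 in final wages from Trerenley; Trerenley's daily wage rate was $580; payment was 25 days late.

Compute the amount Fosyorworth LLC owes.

$109,340

Liquidated damages (equal amount): $42,450
Penalty days: min(25, 30) = 25
Waiting-time penalty: 25 × $580 = $14,500
Subtotal: $42,450 + $42,450 + $14,500 = $99,400
Attorney fees: 10% of $99,400 = $9,940
Total award: $99,400 + $9,940 = $109,340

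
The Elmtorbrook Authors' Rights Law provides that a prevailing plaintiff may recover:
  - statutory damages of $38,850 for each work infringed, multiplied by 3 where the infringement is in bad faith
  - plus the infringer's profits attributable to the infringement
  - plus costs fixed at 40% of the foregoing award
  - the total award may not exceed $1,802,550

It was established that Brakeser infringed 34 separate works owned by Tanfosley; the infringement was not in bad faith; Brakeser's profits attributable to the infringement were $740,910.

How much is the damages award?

$1,802,550

Statutory damages: 34 × $38,850 = $1,320,900
Infringement not in bad faith: no ×3 enhancement.
Combined award: $1,320,900 + $740,910 = $2,061,810
Costs: 40% of $2,061,810 = $824,724
Award plus costs: $2,061,810 + $824,724 = $2,886,534
Cap at $1,802,550: $2,886,534 exceeds the cap → $1,802,550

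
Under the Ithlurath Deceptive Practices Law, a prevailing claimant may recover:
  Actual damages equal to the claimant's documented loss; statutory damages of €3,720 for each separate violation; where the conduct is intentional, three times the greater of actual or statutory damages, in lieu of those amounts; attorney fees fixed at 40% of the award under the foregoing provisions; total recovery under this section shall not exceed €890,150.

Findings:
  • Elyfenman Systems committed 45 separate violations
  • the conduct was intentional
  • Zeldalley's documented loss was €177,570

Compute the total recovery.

€745,794

Statutory damages: 45 × €3,720 = €167,400
Greater of actual damages (€177,570) or statutory damages (€167,400): €177,570
Trebled: 3 × €177,570 = €532,710
Attorney fees: 40% of €532,710 = €213,084
Total before cap: €532,710 + €213,084 = €745,794
Cap at €890,150: €745,794 is within the cap, no reduction.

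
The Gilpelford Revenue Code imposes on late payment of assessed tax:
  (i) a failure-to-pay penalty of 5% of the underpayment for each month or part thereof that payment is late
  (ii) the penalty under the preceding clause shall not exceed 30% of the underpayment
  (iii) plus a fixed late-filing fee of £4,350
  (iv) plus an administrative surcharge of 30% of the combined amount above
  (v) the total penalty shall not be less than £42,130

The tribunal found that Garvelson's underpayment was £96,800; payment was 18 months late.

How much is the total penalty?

£43,407

Accrued rate: 5% × 18 = 90%, capped at 30% → 30%
Failure-to-pay penalty: 30% of £96,800 = £29,040
Penalty before surcharge: £29,040 + £4,350 = £33,390
Administrative surcharge: 30% of £33,390 = £10,017
Total penalty: £33,390 + £10,017 = £43,407
Minimum £42,130: £43,407 meets the minimum, no increase.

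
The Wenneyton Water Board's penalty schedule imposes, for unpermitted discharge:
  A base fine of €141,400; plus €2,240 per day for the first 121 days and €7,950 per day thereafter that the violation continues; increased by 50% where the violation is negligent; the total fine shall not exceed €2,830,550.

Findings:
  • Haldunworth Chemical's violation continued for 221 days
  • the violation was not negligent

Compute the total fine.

First 121 days: 121 × €2,240 = €271,040
Remaining days: (221 − 121) × €7,950 = €795,000
Per-day component: €271,040 + €795,000 = €1,066,040
Base plus per-day: €141,400 + €1,066,040 = €1,207,440
The violation was not negligent: no 50% increase.
Cap at €2,830,550: €1,207,440 is within the cap, no reduction.

Civil penalty: €1,207,440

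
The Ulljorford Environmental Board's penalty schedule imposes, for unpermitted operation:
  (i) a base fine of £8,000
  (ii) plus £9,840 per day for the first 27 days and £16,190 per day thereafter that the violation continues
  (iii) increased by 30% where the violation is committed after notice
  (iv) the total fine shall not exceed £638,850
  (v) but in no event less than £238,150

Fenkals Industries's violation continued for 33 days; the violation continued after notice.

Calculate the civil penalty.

First 27 days: 27 × £9,840 = £265,680
Remaining days: (33 − 27) × £16,190 = £97,140
Per-day component: £265,680 + £97,140 = £362,820
Base plus per-day: £8,000 + £362,820 = £370,820
Enhancement: 30% of £370,820 = £111,246
Enhanced fine: £370,820 + £111,246 = £482,066
Cap at £638,850: £482,066 is within the cap, no reduction.
Minimum £238,150: £482,066 meets the minimum, no increase.

£482,066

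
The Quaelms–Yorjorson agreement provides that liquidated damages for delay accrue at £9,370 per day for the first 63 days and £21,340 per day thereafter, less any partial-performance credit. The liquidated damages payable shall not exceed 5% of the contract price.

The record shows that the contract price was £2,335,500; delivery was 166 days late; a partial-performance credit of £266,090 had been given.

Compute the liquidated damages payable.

First 63 days: 63 × £9,370 = £590,310
Remaining days: (166 − 63) × £21,340 = £2,198,020
Accrued per-day damages: £590,310 + £2,198,020 = £2,788,330
Less partial-performance credit: £2,788,330 − £266,090 = £2,522,240
Cap: 5% of £2,335,500 = £116,775
Cap at £116,775: £2,522,240 exceeds the cap → £116,775

Liquidated damages: £116,775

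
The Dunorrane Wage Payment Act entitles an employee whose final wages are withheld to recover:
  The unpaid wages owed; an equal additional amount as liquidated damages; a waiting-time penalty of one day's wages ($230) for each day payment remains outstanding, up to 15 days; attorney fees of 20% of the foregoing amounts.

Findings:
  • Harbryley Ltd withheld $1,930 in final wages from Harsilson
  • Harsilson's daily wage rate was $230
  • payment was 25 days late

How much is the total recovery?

Total award: $8,772

Liquidated damages (equal amount): $1,930
Penalty days: min(25, 15) = 15
Waiting-time penalty: 15 × $230 = $3,450
Subtotal: $1,930 + $1,930 + $3,450 = $7,310
Attorney fees: 20% of $7,310 = $1,462
Total award: $7,310 + $1,462 = $8,772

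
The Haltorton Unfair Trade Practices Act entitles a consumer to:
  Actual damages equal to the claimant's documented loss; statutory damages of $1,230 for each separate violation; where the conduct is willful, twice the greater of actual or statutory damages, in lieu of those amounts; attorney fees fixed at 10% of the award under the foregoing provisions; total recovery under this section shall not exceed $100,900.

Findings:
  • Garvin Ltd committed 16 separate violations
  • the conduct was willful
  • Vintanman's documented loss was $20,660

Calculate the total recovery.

Statutory damages: 16 × $1,230 = $19,680
Greater of actual damages ($20,660) or statutory damages ($19,680): $20,660
Doubled: 2 × $20,660 = $41,320
Attorney fees: 10% of $41,320 = $4,132
Total before cap: $41,320 + $4,132 = $45,452
Cap at $100,900: $45,452 is within the cap, no reduction.

$45,452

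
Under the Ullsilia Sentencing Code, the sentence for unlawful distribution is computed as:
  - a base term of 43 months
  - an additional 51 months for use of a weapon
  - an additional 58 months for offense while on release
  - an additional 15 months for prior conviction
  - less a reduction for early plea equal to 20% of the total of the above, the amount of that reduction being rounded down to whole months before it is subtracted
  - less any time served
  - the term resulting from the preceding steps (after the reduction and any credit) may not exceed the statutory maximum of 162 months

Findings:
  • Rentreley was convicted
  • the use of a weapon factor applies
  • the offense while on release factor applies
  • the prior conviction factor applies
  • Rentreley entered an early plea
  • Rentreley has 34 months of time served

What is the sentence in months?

Use of a weapon enhancement: +51 months
Offense while on release enhancement: +58 months
Prior conviction enhancement: +15 months
Adjusted term: 43 months + 51 months + 58 months + 15 months = 167 months
Early plea reduction: 20% of 167 months = 33 months (rounded down)
After reduction: 167 − 33 = 134 months
Less time served: 134 months − 34 months = 100 months
Cap at 162 months: 100 months is within the cap, no reduction.

100 months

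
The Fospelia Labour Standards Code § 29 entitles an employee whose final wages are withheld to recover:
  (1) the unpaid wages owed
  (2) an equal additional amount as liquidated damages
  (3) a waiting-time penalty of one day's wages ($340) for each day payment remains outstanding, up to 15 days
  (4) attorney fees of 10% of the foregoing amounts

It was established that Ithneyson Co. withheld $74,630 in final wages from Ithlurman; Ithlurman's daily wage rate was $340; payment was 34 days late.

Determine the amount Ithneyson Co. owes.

$169,796

Liquidated damages (equal amount): $74,630
Penalty days: min(34, 15) = 15
Waiting-time penalty: 15 × $340 = $5,100
Subtotal: $74,630 + $74,630 + $5,100 = $154,360
Attorney fees: 10% of $154,360 = $15,436
Total award: $154,360 + $15,436 = $169,796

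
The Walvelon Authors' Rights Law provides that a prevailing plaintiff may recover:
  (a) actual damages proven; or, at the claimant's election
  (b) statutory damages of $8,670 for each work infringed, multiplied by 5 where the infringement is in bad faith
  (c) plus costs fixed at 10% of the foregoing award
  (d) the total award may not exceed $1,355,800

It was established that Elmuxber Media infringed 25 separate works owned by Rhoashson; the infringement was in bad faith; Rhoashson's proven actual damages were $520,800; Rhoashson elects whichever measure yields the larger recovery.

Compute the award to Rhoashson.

$1,192,125

Statutory damages: 25 × $8,670 = $216,750
Multiplied by 5: 5 × $216,750 = $1,083,750
Greater of actual damages ($520,800) or enhanced statutory damages ($1,083,750): $1,083,750
Costs: 10% of $1,083,750 = $108,375
Award plus costs: $1,083,750 + $108,375 = $1,192,125
Cap at $1,355,800: $1,192,125 is within the cap, no reduction.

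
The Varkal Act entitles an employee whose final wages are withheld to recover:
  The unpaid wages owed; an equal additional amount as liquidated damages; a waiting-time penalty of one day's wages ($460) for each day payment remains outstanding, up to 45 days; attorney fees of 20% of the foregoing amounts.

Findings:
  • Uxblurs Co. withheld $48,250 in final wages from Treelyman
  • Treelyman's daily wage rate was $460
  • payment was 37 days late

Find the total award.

Liquidated damages (equal amount): $48,250
Penalty days: min(37, 45) = 37
Waiting-time penalty: 37 × $460 = $17,020
Subtotal: $48,250 + $48,250 + $17,020 = $113,520
Attorney fees: 20% of $113,520 = $22,704
Total award: $113,520 + $22,704 = $136,224

$136,224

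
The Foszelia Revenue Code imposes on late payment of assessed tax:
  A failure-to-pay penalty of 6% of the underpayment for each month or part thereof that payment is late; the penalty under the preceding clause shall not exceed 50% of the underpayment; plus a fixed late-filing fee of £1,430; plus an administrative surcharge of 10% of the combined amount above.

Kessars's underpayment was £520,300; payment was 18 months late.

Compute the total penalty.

Accrued rate: 6% × 18 = 108%, capped at 50% → 50%
Failure-to-pay penalty: 50% of £520,300 = £260,150
Penalty before surcharge: £260,150 + £1,430 = £261,580
Administrative surcharge: 10% of £261,580 = £26,158
Total penalty: £261,580 + £26,158 = £287,738

£287,738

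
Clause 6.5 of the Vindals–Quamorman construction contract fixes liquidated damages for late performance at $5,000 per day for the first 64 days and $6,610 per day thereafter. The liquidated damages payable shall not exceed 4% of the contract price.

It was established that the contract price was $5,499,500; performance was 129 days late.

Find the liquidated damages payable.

First 64 days: 64 × $5,000 = $320,000
Remaining days: (129 − 64) × $6,610 = $429,650
Accrued per-day damages: $320,000 + $429,650 = $749,650
Cap: 4% of $5,499,500 = $219,980
Cap at $219,980: $749,650 exceeds the cap → $219,980

$219,980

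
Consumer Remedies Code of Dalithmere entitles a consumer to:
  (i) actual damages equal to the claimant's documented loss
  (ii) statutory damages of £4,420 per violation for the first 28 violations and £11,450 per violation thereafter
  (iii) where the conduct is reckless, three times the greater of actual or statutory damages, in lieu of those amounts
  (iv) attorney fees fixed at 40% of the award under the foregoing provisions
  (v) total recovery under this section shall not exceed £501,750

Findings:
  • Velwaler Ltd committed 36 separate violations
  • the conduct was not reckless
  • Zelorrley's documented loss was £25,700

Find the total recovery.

First 28 violations: 28 × £4,420 = £123,760
Remaining violations: (36 − 28) × £11,450 = £91,600
Statutory damages: £123,760 + £91,600 = £215,360
Conduct not reckless: the in-lieu enhancement does not apply.
Actual plus statutory damages: £25,700 + £215,360 = £241,060
Attorney fees: 40% of £241,060 = £96,424
Total before cap: £241,060 + £96,424 = £337,484
Cap at £501,750: £337,484 is within the cap, no reduction.

£337,484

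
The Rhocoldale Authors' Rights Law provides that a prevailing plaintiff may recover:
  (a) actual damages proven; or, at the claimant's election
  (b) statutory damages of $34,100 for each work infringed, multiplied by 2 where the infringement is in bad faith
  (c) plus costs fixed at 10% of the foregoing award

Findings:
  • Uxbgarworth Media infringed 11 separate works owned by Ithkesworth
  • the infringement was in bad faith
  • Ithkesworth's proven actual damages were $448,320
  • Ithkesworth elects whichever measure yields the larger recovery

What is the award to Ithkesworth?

Award: $825,220

Statutory damages: 11 × $34,100 = $375,100
Doubled: 2 × $375,100 = $750,200
Greater of actual damages ($448,320) or enhanced statutory damages ($750,200): $750,200
Costs: 10% of $750,200 = $75,020
Award plus costs: $750,200 + $75,020 = $825,220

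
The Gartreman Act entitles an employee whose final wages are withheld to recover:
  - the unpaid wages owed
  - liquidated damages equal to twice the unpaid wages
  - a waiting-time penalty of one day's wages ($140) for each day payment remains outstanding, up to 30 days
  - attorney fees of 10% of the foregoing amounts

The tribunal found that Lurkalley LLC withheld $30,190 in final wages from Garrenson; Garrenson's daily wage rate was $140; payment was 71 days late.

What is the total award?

Doubled: 2 × $30,190 = $60,380
Penalty days: min(71, 30) = 30
Waiting-time penalty: 30 × $140 = $4,200
Subtotal: $30,190 + $60,380 + $4,200 = $94,770
Attorney fees: 10% of $94,770 = $9,477
Total award: $94,770 + $9,477 = $104,247

$104,247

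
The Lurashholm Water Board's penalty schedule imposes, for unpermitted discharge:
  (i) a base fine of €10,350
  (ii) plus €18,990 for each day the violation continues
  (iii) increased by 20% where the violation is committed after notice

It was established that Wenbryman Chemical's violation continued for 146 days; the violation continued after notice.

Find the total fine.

Civil penalty: €3,339,468

Per-day component: 146 × €18,990 = €2,772,540
Base plus per-day: €10,350 + €2,772,540 = €2,782,890
Enhancement: 20% of €2,782,890 = €556,578
Enhanced fine: €2,782,890 + €556,578 = €3,339,468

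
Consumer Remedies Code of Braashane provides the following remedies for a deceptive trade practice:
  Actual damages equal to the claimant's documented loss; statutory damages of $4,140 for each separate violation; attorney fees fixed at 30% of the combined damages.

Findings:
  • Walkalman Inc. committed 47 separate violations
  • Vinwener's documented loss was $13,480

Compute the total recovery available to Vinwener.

$270,478

Statutory damages: 47 × $4,140 = $194,580
Combined damages: $13,480 + $194,580 = $208,060
Attorney fees: 30% of $208,060 = $62,418
Total recovery: $208,060 + $62,418 = $270,478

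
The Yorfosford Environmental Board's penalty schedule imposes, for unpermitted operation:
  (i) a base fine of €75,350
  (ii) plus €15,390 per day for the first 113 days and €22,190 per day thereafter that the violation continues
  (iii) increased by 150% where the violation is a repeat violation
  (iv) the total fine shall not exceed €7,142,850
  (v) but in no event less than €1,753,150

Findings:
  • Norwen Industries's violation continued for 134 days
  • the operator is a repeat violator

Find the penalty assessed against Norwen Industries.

First 113 days: 113 × €15,390 = €1,739,070
Remaining days: (134 − 113) × €22,190 = €465,990
Per-day component: €1,739,070 + €465,990 = €2,205,060
Base plus per-day: €75,350 + €2,205,060 = €2,280,410
Enhancement: 150% of €2,280,410 = €3,420,615
Enhanced fine: €2,280,410 + €3,420,615 = €5,701,025
Cap at €7,142,850: €5,701,025 is within the cap, no reduction.
Minimum €1,753,150: €5,701,025 meets the minimum, no increase.

€5,701,025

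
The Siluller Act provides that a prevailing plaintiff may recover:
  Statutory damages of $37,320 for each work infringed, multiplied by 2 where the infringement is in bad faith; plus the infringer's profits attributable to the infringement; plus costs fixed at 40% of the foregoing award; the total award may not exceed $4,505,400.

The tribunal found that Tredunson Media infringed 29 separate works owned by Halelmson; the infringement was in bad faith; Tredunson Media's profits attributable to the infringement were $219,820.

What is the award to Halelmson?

Statutory damages: 29 × $37,320 = $1,082,280
Doubled: 2 × $1,082,280 = $2,164,560
Combined award: $2,164,560 + $219,820 = $2,384,380
Costs: 40% of $2,384,380 = $953,752
Award plus costs: $2,384,380 + $953,752 = $3,338,132
Cap at $4,505,400: $3,338,132 is within the cap, no reduction.

Award: $3,338,132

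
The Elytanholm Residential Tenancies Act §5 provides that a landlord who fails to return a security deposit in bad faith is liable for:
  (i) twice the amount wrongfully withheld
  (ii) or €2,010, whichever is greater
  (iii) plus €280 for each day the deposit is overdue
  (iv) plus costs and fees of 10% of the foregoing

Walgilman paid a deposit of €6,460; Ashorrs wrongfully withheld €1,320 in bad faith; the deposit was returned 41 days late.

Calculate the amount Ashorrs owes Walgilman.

Doubled: 2 × €1,320 = €2,640
Minimum €2,010: €2,640 meets the minimum, no increase.
Late-return penalty: 41 × €280 = €11,480
Damages plus late penalty: €2,640 + €11,480 = €14,120
Costs and fees: 10% of €14,120 = €1,412
Total recovery: €14,120 + €1,412 = €15,532

€15,532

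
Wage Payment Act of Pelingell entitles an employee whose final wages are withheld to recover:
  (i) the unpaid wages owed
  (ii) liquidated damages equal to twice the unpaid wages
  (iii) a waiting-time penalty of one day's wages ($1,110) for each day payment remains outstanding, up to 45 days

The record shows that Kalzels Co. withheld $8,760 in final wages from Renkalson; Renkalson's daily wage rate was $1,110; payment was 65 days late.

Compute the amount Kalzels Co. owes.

Doubled: 2 × $8,760 = $17,520
Penalty days: min(65, 45) = 45
Waiting-time penalty: 45 × $1,110 = $49,950
Total award: $8,760 + $17,520 + $49,950 = $76,230

Total award: $76,230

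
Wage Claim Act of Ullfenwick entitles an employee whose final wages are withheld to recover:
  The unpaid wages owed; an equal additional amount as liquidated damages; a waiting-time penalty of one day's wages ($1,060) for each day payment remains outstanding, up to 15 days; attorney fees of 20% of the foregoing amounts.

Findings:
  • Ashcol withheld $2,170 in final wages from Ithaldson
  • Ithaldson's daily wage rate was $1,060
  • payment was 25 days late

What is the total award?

Total award: $24,288

Liquidated damages (equal amount): $2,170
Penalty days: min(25, 15) = 15
Waiting-time penalty: 15 × $1,060 = $15,900
Subtotal: $2,170 + $2,170 + $15,900 = $20,240
Attorney fees: 20% of $20,240 = $4,048
Total award: $20,240 + $4,048 = $24,288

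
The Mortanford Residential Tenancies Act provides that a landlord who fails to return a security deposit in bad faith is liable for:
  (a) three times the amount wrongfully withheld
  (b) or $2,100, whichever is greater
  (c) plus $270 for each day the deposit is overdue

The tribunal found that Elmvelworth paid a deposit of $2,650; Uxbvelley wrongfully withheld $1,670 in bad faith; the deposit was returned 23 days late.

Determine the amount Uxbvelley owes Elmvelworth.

$11,220

Trebled: 3 × $1,670 = $5,010
Minimum $2,100: $5,010 meets the minimum, no increase.
Late-return penalty: 23 × $270 = $6,210
Damages plus late penalty: $5,010 + $6,210 = $11,220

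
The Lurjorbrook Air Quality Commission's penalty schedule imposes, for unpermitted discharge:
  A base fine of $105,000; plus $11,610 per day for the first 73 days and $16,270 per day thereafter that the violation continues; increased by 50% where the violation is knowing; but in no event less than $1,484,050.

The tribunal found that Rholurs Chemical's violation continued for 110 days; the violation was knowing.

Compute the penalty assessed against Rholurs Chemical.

Civil penalty: $2,331,780

First 73 days: 73 × $11,610 = $847,530
Remaining days: (110 − 73) × $16,270 = $601,990
Per-day component: $847,530 + $601,990 = $1,449,520
Base plus per-day: $105,000 + $1,449,520 = $1,554,520
Enhancement: 50% of $1,554,520 = $777,260
Enhanced fine: $1,554,520 + $777,260 = $2,331,780
Minimum $1,484,050: $2,331,780 meets the minimum, no increase.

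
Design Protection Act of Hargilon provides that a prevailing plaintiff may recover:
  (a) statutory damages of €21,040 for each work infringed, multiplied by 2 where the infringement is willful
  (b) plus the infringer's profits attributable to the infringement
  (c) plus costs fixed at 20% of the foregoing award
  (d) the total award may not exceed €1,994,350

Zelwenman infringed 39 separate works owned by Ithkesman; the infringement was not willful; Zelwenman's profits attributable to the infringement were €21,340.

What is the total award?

€1,010,280

Statutory damages: 39 × €21,040 = €820,560
Infringement not willful: no ×2 enhancement.
Combined award: €820,560 + €21,340 = €841,900
Costs: 20% of €841,900 = €168,380
Award plus costs: €841,900 + €168,380 = €1,010,280
Cap at €1,994,350: €1,010,280 is within the cap, no reduction.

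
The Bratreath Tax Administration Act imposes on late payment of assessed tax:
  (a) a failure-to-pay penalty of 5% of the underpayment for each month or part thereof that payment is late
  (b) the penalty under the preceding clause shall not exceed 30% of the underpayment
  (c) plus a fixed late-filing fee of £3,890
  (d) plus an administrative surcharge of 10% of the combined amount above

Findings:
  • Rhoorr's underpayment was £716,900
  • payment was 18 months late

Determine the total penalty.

Accrued rate: 5% × 18 = 90%, capped at 30% → 30%
Failure-to-pay penalty: 30% of £716,900 = £215,070
Penalty before surcharge: £215,070 + £3,890 = £218,960
Administrative surcharge: 10% of £218,960 = £21,896
Total penalty: £218,960 + £21,896 = £240,856

£240,856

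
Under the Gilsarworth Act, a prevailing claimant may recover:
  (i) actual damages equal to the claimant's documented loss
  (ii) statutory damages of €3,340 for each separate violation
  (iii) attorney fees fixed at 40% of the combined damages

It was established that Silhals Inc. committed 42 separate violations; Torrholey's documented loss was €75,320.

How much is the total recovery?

Statutory damages: 42 × €3,340 = €140,280
Combined damages: €75,320 + €140,280 = €215,600
Attorney fees: 40% of €215,600 = €86,240
Total recovery: €215,600 + €86,240 = €301,840

€301,840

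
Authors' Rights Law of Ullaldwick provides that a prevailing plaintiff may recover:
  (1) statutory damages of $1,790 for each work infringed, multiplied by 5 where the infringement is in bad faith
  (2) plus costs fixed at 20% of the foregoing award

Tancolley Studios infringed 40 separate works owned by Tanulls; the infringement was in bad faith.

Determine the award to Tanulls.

Award: $429,600

Statutory damages: 40 × $1,790 = $71,600
Multiplied by 5: 5 × $71,600 = $358,000
Costs: 20% of $358,000 = $71,600
Award plus costs: $358,000 + $71,600 = $429,600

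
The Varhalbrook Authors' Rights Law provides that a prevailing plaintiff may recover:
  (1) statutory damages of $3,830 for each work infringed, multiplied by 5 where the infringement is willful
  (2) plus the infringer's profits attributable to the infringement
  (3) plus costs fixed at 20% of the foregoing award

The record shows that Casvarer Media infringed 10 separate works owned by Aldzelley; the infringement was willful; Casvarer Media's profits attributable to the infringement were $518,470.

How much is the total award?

Statutory damages: 10 × $3,830 = $38,300
Multiplied by 5: 5 × $38,300 = $191,500
Combined award: $191,500 + $518,470 = $709,970
Costs: 20% of $709,970 = $141,994
Award plus costs: $709,970 + $141,994 = $851,964

$851,964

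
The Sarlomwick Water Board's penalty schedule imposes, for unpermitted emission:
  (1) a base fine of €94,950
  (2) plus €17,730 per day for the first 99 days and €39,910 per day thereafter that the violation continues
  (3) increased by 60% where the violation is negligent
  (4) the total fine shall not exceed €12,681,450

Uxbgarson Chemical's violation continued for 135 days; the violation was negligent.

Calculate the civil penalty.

First 99 days: 99 × €17,730 = €1,755,270
Remaining days: (135 − 99) × €39,910 = €1,436,760
Per-day component: €1,755,270 + €1,436,760 = €3,192,030
Base plus per-day: €94,950 + €3,192,030 = €3,286,980
Enhancement: 60% of €3,286,980 = €1,972,188
Enhanced fine: €3,286,980 + €1,972,188 = €5,259,168
Cap at €12,681,450: €5,259,168 is within the cap, no reduction.

€5,259,168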